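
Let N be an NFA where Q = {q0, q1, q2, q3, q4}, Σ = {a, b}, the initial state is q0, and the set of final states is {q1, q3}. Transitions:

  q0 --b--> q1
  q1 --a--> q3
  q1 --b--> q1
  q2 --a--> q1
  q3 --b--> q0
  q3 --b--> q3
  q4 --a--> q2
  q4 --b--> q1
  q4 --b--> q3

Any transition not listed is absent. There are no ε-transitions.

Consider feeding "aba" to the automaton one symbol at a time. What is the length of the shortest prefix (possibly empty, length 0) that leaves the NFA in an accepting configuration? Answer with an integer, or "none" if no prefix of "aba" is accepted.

none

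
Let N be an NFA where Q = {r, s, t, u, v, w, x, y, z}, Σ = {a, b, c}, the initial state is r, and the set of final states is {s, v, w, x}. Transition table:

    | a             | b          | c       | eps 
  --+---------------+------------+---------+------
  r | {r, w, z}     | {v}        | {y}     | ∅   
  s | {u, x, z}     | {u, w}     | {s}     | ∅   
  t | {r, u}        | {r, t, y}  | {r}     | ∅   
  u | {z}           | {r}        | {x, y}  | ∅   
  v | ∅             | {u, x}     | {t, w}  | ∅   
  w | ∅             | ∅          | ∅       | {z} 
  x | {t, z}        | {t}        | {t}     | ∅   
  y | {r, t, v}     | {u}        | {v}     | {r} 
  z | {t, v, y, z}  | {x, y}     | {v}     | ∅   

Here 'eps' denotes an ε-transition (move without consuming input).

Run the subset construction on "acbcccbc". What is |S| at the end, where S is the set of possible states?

Start in {r}.
Read 'a': {r} → {r, w, z}.
Read 'c': {r, w, z} → {r, v, y}.
Read 'b': {r, v, y} → {u, v, x}.
Read 'c': {u, v, x} → {r, t, w, x, y, z}.
Read 'c': {r, t, w, x, y, z} → {r, t, v, y}.
Read 'c': {r, t, v, y} → {r, t, v, w, y, z}.
Read 'b': {r, t, v, w, y, z} → {r, t, u, v, x, y}.
Read 'c': {r, t, u, v, x, y} → {r, t, v, w, x, y, z}.
That set has 7 states.

7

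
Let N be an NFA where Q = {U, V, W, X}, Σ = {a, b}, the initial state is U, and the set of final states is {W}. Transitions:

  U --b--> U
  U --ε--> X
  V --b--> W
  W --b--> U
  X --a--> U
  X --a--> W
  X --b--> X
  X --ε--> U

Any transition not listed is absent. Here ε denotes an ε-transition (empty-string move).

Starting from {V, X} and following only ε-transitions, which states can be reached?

{U, V, X}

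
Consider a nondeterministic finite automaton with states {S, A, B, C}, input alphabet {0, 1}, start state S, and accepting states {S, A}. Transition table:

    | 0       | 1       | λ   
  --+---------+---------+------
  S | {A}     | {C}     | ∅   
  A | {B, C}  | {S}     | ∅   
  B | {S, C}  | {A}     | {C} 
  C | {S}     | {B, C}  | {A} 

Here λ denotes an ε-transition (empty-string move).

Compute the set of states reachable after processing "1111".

{S, A, B, C}

Start in {S}.
Read '1': {S} → {A, C}.
Read '1': {A, C} → {S, A, B, C}.
Read '1': {S, A, B, C} → {S, A, B, C}.
Read '1': {S, A, B, C} → {S, A, B, C}.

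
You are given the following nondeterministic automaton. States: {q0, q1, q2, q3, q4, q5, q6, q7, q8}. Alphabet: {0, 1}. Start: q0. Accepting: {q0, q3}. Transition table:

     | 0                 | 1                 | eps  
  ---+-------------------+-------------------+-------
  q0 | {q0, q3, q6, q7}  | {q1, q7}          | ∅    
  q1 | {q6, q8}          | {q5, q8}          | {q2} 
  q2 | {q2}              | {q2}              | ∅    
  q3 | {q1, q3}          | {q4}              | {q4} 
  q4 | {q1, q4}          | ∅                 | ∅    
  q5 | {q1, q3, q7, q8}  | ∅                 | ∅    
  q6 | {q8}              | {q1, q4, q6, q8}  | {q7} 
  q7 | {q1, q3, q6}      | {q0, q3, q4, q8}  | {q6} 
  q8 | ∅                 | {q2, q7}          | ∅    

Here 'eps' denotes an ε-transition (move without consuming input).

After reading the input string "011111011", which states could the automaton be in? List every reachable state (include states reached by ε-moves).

Start in {q0}.
Read '0': {q0} → {q0, q3, q4, q6, q7}.
Read '1': {q0, q3, q4, q6, q7} → {q0, q1, q2, q3, q4, q6, q7, q8}.
Read '1': {q0, q1, q2, q3, q4, q6, q7, q8} → {q0, q1, q2, q3, q4, q5, q6, q7, q8}.
Read '1': {q0, q1, q2, q3, q4, q5, q6, q7, q8} → {q0, q1, q2, q3, q4, q5, q6, q7, q8}.
Read '1': {q0, q1, q2, q3, q4, q5, q6, q7, q8} → {q0, q1, q2, q3, q4, q5, q6, q7, q8}.
Read '1': {q0, q1, q2, q3, q4, q5, q6, q7, q8} → {q0, q1, q2, q3, q4, q5, q6, q7, q8}.
Read '0': {q0, q1, q2, q3, q4, q5, q6, q7, q8} → {q0, q1, q2, q3, q4, q6, q7, q8}.
Read '1': {q0, q1, q2, q3, q4, q6, q7, q8} → {q0, q1, q2, q3, q4, q5, q6, q7, q8}.
Read '1': {q0, q1, q2, q3, q4, q5, q6, q7, q8} → {q0, q1, q2, q3, q4, q5, q6, q7, q8}.

{q0, q1, q2, q3, q4, q5, q6, q7, q8}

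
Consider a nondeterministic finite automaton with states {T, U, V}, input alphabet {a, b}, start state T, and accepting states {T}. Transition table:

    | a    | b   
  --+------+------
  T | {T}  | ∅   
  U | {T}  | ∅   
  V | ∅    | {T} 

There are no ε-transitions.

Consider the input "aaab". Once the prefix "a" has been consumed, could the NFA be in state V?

Start in {T}.
Read 'a': T→{T}; now {T}.
State V is not in {T}.

No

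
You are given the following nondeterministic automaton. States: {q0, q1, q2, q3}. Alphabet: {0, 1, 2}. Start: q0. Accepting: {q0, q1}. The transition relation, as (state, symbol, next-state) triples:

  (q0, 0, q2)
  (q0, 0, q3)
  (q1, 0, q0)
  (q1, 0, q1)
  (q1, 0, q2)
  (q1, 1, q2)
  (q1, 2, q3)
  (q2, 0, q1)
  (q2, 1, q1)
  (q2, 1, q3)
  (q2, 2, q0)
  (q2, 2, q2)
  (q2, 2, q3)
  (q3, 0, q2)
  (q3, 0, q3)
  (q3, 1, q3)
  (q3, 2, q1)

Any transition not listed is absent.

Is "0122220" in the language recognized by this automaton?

Start in {q0}.
Read '0': q0→{q2, q3}; now {q2, q3}.
Read '1': q2→{q1, q3}, q3→{q3}; now {q1, q3}.
Read '2': q1→{q3}, q3→{q1}; now {q1, q3}.
Read '2': q1→{q3}, q3→{q1}; now {q1, q3}.
Read '2': q1→{q3}, q3→{q1}; now {q1, q3}.
Read '2': q1→{q3}, q3→{q1}; now {q1, q3}.
Read '0': q1→{q0, q1, q2}, q3→{q2, q3}; now {q0, q1, q2, q3}.
The final set {q0, q1, q2, q3} contains the accepting states q0, q1.

Yes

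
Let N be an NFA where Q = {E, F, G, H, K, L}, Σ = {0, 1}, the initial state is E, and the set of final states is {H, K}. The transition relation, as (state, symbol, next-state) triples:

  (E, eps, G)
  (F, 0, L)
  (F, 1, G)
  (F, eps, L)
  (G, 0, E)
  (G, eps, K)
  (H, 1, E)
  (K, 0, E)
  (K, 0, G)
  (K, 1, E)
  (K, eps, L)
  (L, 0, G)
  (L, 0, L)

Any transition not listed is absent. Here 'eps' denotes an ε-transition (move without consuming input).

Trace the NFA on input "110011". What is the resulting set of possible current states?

Start: ε-closure({E}) = {E, G, K, L}.
Read '1': {E, G, K, L} → {E, G, K, L}.
Read '1': {E, G, K, L} → {E, G, K, L}.
Read '0': {E, G, K, L} → {E, G, K, L}.
Read '0': {E, G, K, L} → {E, G, K, L}.
Read '1': {E, G, K, L} → {E, G, K, L}.
Read '1': {E, G, K, L} → {E, G, K, L}.

{E, G, K, L}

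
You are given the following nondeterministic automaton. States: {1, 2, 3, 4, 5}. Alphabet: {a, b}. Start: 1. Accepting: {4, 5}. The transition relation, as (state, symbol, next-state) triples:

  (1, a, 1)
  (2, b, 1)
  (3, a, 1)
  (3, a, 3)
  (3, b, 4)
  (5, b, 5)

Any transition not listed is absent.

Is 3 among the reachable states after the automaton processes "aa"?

No

Start in {1}.
Read 'a': {1} → {1}.
Read 'a': {1} → {1}.
State 3 is not in {1}.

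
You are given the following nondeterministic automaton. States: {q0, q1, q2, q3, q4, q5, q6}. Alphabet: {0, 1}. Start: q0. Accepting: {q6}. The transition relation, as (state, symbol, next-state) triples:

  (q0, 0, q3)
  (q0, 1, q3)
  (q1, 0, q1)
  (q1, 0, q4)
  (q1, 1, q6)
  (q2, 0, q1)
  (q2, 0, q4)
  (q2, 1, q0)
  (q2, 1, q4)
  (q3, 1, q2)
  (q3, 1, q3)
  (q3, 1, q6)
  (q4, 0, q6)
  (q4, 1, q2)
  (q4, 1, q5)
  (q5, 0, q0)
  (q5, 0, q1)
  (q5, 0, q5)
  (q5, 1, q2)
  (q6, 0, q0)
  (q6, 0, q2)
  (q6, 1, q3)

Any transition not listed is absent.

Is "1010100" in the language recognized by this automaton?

Start in {q0}.
Read '1': {q0} → {q3}.
Read '0': {q3} → ∅.
The set is empty and remains empty for the remaining 5 symbols.
The final set ∅ contains no accepting state.

No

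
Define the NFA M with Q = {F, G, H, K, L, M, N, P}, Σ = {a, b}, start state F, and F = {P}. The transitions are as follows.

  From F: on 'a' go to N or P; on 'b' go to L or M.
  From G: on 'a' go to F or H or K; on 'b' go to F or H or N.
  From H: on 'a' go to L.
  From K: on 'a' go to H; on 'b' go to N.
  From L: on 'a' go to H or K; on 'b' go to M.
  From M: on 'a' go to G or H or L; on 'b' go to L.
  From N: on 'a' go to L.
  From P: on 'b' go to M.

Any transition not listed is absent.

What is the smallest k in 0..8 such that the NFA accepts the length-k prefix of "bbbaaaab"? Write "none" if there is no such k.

6

Start in {F}.
Read 'b': {F} → {L, M}.
Read 'b': {L, M} → {L, M}.
Read 'b': {L, M} → {L, M}.
Read 'a': {L, M} → {G, H, K, L}.
Read 'a': {G, H, K, L} → {F, H, K, L}.
Read 'a': {F, H, K, L} → {H, K, L, N, P}.
None of the earlier sets intersect F, but {H, K, L, N, P} does.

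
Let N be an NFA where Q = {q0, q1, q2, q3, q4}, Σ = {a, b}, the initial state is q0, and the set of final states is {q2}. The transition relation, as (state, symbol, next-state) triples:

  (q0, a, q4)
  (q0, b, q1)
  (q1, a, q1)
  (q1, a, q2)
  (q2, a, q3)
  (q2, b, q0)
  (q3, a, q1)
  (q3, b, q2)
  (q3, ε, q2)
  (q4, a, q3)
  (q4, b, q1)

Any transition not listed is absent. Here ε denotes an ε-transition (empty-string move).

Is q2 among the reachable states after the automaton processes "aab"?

Yes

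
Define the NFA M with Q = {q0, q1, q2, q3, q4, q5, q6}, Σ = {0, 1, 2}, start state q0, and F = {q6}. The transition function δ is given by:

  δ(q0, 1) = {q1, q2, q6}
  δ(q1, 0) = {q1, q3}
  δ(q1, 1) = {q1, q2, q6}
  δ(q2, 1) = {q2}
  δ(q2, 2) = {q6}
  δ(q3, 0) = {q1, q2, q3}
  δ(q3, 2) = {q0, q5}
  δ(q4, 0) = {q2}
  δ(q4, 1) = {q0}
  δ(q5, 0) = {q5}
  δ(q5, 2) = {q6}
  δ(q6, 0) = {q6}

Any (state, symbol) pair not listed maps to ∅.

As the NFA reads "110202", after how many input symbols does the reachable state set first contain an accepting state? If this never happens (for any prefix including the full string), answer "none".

Start in {q0}.
Read '1': {q0} → {q1, q2, q6}.
None of the earlier sets intersect F, but {q1, q2, q6} does.

1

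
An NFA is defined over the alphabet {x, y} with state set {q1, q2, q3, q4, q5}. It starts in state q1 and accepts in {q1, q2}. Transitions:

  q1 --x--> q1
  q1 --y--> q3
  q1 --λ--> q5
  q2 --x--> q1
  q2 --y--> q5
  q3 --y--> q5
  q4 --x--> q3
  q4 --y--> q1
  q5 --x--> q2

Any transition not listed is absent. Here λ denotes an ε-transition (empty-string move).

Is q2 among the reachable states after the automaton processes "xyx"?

Yes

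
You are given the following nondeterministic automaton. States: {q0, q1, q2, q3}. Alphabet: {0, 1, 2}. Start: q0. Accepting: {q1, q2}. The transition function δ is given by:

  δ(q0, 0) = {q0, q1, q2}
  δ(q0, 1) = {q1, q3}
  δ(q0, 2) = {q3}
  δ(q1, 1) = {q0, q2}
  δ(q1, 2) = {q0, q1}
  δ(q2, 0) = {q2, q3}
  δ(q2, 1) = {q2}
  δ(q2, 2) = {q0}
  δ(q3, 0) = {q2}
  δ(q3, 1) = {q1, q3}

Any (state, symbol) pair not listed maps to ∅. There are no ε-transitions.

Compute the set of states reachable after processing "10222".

∅

Start in {q0}.
Read '1': q0→{q1, q3}; now {q1, q3}.
Read '0': q1→∅, q3→{q2}; now {q2}.
Read '2': q2→{q0}; now {q0}.
Read '2': q0→{q3}; now {q3}.
Read '2': q3→∅; now ∅.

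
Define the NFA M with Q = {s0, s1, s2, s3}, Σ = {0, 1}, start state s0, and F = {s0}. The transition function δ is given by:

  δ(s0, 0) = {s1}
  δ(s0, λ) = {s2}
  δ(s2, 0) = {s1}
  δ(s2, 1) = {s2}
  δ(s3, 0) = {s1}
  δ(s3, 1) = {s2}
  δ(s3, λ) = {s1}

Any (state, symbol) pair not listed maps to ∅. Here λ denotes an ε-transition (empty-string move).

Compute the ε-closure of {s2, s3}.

{s1, s2, s3}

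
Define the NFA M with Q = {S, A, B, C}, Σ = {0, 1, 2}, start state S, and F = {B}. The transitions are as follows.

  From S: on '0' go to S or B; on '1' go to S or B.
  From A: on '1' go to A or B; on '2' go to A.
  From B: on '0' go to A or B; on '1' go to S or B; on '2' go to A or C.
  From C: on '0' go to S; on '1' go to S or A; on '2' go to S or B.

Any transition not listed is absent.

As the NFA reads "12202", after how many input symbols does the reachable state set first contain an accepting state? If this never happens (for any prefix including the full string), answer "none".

Start in {S}.
Read '1': {S} → {S, B}.
None of the earlier sets intersect F, but {S, B} does.

1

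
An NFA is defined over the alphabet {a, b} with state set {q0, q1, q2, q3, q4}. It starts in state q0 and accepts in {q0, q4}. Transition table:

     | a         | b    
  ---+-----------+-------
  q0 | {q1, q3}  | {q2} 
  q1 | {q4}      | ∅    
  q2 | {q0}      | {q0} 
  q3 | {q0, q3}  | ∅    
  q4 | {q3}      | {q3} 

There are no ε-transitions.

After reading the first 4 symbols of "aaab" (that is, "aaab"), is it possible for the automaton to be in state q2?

Yes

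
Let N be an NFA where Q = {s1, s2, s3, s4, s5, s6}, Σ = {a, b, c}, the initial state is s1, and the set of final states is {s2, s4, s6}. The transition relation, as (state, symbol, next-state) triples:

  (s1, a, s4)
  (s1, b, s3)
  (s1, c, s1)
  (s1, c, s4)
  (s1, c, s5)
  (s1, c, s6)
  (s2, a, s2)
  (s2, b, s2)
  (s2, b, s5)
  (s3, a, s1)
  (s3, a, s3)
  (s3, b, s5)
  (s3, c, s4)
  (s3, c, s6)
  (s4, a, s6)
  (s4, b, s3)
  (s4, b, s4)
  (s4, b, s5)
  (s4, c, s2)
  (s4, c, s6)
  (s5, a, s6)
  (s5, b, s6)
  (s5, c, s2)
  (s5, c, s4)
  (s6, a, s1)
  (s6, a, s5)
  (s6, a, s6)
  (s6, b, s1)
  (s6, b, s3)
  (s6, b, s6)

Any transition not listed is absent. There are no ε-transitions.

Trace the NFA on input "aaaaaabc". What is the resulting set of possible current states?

Start in {s1}.
Read 'a': s1→{s4}; now {s4}.
Read 'a': s4→{s6}; now {s6}.
Read 'a': s6→{s1, s5, s6}; now {s1, s5, s6}.
Read 'a': s1→{s4}, s5→{s6}, s6→{s1, s5, s6}; now {s1, s4, s5, s6}.
Read 'a': s1→{s4}, s4→{s6}, s5→{s6}, s6→{s1, s5, s6}; now {s1, s4, s5, s6}.
Read 'a': s1→{s4}, s4→{s6}, s5→{s6}, s6→{s1, s5, s6}; now {s1, s4, s5, s6}.
Read 'b': s1→{s3}, s4→{s3, s4, s5}, s5→{s6}, s6→{s1, s3, s6}; now {s1, s3, s4, s5, s6}.
Read 'c': s1→{s1, s4, s5, s6}, s3→{s4, s6}, s4→{s2, s6}, s5→{s2, s4}, s6→∅; now {s1, s2, s4, s5, s6}.

{s1, s2, s4, s5, s6}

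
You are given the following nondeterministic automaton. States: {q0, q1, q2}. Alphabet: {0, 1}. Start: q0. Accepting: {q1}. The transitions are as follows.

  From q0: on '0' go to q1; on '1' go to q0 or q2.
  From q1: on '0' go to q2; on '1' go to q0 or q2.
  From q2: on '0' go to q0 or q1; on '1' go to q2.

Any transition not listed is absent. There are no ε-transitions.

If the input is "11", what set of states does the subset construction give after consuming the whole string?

Start in {q0}.
Read '1': {q0} → {q0, q2}.
Read '1': {q0, q2} → {q0, q2}.

{q0, q2}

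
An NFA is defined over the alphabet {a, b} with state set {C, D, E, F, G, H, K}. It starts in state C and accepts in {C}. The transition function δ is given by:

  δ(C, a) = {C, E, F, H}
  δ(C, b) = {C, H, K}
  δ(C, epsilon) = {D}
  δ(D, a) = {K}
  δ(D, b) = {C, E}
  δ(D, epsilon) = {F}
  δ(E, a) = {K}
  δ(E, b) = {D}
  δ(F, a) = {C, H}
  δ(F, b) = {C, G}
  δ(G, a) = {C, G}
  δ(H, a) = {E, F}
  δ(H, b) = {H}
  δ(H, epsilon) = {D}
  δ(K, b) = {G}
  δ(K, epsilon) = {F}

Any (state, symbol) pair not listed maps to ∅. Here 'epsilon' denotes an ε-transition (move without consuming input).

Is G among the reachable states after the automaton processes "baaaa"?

Yes

Start: ε-closure({C}) = {C, D, F}.
Read 'b': {C, D, F} → {C, D, E, F, G, H, K}.
Read 'a': {C, D, E, F, G, H, K} → {C, D, E, F, G, H, K}.
Read 'a': {C, D, E, F, G, H, K} → {C, D, E, F, G, H, K}.
Read 'a': {C, D, E, F, G, H, K} → {C, D, E, F, G, H, K}.
Read 'a': {C, D, E, F, G, H, K} → {C, D, E, F, G, H, K}.
State G is in {C, D, E, F, G, H, K}.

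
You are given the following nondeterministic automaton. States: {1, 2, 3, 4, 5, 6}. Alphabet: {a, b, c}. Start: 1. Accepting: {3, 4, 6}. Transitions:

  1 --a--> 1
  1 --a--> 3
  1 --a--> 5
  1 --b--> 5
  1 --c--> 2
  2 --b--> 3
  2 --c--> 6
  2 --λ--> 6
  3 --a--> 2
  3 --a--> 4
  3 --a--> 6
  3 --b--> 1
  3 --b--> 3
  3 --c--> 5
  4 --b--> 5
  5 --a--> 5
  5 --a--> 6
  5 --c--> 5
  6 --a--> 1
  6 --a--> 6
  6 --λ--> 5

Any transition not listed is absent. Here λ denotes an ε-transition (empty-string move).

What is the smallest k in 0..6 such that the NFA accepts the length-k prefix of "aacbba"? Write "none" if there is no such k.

Start in {1}.
Read 'a': 1→{1, 3, 5}; now {1, 3, 5}.
None of the earlier sets intersect F, but {1, 3, 5} does.

1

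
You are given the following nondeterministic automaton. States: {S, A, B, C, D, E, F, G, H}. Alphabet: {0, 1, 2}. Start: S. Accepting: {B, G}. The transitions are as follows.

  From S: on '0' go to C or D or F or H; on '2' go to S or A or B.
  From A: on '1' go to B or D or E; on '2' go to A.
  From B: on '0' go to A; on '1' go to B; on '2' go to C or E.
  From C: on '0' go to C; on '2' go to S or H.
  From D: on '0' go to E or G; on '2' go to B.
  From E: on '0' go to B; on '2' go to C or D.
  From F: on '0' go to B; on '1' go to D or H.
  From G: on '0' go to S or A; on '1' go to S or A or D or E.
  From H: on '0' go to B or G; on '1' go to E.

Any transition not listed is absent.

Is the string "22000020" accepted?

Start in {S}.
Read '2': S→{S, A, B}; now {S, A, B}.
Read '2': S→{S, A, B}, A→{A}, B→{C, E}; now {S, A, B, C, E}.
Read '0': S→{C, D, F, H}, A→∅, B→{A}, C→{C}, E→{B}; now {A, B, C, D, F, H}.
Read '0': A→∅, B→{A}, C→{C}, D→{E, G}, F→{B}, H→{B, G}; now {A, B, C, E, G}.
Read '0': A→∅, B→{A}, C→{C}, E→{B}, G→{S, A}; now {S, A, B, C}.
Read '0': S→{C, D, F, H}, A→∅, B→{A}, C→{C}; now {A, C, D, F, H}.
Read '2': A→{A}, C→{S, H}, D→{B}, F→∅, H→∅; now {S, A, B, H}.
Read '0': S→{C, D, F, H}, A→∅, B→{A}, H→{B, G}; now {A, B, C, D, F, G, H}.
The final set {A, B, C, D, F, G, H} contains the accepting states B, G.

Yes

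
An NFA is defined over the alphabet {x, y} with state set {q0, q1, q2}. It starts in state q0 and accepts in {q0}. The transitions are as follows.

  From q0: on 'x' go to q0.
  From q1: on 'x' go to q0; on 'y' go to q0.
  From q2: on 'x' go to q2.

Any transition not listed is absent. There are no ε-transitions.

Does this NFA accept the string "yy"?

Start in {q0}.
Read 'y': q0→∅; now ∅.
The set is empty and remains empty for the remaining 1 symbol.
The final set ∅ contains no accepting state.

No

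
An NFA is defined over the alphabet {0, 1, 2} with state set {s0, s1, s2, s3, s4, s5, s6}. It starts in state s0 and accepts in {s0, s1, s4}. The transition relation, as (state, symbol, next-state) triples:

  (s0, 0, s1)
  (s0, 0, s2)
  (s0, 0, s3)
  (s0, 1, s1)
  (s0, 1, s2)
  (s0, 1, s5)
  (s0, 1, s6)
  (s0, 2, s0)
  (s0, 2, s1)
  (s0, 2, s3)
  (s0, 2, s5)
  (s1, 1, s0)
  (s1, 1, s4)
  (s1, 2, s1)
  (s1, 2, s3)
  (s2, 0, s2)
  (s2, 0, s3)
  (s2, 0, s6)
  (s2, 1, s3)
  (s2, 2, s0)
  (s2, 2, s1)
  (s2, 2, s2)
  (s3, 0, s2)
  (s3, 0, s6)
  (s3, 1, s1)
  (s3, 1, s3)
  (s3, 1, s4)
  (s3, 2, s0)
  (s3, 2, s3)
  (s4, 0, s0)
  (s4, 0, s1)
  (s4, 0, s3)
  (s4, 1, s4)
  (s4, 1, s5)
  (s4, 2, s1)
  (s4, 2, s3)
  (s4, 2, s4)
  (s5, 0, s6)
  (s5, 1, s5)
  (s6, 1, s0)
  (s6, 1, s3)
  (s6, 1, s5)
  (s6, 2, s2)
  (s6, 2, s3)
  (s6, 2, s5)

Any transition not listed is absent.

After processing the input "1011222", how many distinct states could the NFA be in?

6

Start in {s0}.
Read '1': s0→{s1, s2, s5, s6}; now {s1, s2, s5, s6}.
Read '0': s1→∅, s2→{s2, s3, s6}, s5→{s6}, s6→∅; now {s2, s3, s6}.
Read '1': s2→{s3}, s3→{s1, s3, s4}, s6→{s0, s3, s5}; now {s0, s1, s3, s4, s5}.
Read '1': s0→{s1, s2, s5, s6}, s1→{s0, s4}, s3→{s1, s3, s4}, s4→{s4, s5}, s5→{s5}; now {s0, s1, s2, s3, s4, s5, s6}.
Read '2': s0→{s0, s1, s3, s5}, s1→{s1, s3}, s2→{s0, s1, s2}, s3→{s0, s3}, s4→{s1, s3, s4}, s5→∅, s6→{s2, s3, s5}; now {s0, s1, s2, s3, s4, s5}.
Read '2': s0→{s0, s1, s3, s5}, s1→{s1, s3}, s2→{s0, s1, s2}, s3→{s0, s3}, s4→{s1, s3, s4}, s5→∅; now {s0, s1, s2, s3, s4, s5}.
Read '2': s0→{s0, s1, s3, s5}, s1→{s1, s3}, s2→{s0, s1, s2}, s3→{s0, s3}, s4→{s1, s3, s4}, s5→∅; now {s0, s1, s2, s3, s4, s5}.
That set has 6 states.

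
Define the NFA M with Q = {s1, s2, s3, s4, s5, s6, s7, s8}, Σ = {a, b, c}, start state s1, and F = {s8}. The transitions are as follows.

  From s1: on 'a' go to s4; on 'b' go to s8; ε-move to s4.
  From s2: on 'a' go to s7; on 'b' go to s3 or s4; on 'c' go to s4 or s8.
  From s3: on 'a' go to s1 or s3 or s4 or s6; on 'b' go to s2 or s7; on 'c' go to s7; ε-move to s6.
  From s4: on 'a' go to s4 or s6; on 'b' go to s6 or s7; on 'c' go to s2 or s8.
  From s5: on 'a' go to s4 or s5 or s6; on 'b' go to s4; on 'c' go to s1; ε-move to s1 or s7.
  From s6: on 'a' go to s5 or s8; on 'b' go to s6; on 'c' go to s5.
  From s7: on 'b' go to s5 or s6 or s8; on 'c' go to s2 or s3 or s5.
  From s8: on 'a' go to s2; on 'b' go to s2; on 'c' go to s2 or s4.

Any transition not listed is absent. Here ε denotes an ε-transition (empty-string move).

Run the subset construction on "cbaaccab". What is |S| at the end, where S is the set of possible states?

8

Start: ε-closure({s1}) = {s1, s4}.
Read 'c': {s1, s4} → {s2, s8}.
Read 'b': {s2, s8} → {s2, s3, s4, s6}.
Read 'a': {s2, s3, s4, s6} → {s1, s3, s4, s5, s6, s7, s8}.
Read 'a': {s1, s3, s4, s5, s6, s7, s8} → {s1, s2, s3, s4, s5, s6, s7, s8}.
Read 'c': {s1, s2, s3, s4, s5, s6, s7, s8} → {s1, s2, s3, s4, s5, s6, s7, s8}.
Read 'c': {s1, s2, s3, s4, s5, s6, s7, s8} → {s1, s2, s3, s4, s5, s6, s7, s8}.
Read 'a': {s1, s2, s3, s4, s5, s6, s7, s8} → {s1, s2, s3, s4, s5, s6, s7, s8}.
Read 'b': {s1, s2, s3, s4, s5, s6, s7, s8} → {s1, s2, s3, s4, s5, s6, s7, s8}.
That set has 8 states.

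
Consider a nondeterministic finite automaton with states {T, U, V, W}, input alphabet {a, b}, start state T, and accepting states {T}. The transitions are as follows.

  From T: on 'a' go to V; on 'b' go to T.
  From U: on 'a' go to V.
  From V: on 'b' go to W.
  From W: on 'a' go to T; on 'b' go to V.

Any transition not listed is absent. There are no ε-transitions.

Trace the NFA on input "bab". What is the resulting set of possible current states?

{W}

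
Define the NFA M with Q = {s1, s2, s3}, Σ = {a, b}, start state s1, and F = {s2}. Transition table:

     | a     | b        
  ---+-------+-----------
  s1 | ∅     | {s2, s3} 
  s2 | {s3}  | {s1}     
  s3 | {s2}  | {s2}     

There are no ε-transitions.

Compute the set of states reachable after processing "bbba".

Start in {s1}.
Read 'b': s1→{s2, s3}; now {s2, s3}.
Read 'b': s2→{s1}, s3→{s2}; now {s1, s2}.
Read 'b': s1→{s2, s3}, s2→{s1}; now {s1, s2, s3}.
Read 'a': s1→∅, s2→{s3}, s3→{s2}; now {s2, s3}.

{s2, s3}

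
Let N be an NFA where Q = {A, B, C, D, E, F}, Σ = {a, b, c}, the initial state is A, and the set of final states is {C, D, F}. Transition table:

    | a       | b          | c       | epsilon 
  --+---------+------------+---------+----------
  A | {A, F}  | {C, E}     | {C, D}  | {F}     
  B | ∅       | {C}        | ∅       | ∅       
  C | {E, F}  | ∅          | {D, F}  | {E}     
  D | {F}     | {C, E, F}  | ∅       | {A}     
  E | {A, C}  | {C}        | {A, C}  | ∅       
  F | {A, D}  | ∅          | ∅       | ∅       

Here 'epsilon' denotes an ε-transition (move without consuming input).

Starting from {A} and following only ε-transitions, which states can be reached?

{A, F}

Begin with {A}.
ε-move A → F; add F.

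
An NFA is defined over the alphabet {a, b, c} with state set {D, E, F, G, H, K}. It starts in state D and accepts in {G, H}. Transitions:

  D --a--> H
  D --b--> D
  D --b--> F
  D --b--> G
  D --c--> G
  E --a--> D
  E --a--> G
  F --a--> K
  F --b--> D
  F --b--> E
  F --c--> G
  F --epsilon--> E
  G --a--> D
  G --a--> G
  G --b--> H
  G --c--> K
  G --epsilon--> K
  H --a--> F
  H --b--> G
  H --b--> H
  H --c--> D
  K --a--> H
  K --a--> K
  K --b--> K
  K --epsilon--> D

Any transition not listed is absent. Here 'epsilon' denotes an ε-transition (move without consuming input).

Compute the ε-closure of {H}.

{H}

Begin with {H}.
No ε-moves leave this set, so the closure equals the set itself.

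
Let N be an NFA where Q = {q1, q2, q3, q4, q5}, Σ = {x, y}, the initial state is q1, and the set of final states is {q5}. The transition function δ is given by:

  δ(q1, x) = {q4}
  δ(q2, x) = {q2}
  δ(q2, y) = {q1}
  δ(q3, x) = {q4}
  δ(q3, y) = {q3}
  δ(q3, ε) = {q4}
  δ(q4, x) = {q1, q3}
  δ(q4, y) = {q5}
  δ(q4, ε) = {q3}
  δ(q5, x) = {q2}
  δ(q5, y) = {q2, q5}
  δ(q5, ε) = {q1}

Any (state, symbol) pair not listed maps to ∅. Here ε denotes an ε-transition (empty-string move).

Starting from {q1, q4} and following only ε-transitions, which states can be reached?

{q1, q3, q4}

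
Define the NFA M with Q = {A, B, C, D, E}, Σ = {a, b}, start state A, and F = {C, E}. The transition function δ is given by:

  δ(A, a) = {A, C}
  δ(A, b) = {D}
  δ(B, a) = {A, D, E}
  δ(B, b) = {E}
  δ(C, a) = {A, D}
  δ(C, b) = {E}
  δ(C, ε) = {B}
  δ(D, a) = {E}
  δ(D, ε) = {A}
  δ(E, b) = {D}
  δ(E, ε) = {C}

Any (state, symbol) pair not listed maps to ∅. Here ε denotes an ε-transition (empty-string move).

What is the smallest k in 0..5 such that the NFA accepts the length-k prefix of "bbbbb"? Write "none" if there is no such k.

Start in {A}.
Read 'b': {A} → {A, D}.
Read 'b': {A, D} → {A, D}.
Read 'b': {A, D} → {A, D}.
Read 'b': {A, D} → {A, D}.
Read 'b': {A, D} → {A, D}.
No reachable set along the way intersects F.

none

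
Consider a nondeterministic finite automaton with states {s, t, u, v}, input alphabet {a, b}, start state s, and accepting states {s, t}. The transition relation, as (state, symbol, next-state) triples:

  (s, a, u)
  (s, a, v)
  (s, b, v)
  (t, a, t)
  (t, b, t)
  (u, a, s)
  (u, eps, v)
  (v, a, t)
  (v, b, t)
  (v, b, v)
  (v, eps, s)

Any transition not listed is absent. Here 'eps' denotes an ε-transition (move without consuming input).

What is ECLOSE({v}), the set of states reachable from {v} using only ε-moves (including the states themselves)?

{s, v}

Begin with {v}.
ε-move v → s; add s.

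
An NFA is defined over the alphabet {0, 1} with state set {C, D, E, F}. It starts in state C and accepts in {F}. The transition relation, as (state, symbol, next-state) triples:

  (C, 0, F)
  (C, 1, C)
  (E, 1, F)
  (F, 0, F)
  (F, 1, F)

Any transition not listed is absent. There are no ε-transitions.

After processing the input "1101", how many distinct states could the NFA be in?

Start in {C}.
Read '1': C→{C}; now {C}.
Read '1': C→{C}; now {C}.
Read '0': C→{F}; now {F}.
Read '1': F→{F}; now {F}.
That set has 1 state.

1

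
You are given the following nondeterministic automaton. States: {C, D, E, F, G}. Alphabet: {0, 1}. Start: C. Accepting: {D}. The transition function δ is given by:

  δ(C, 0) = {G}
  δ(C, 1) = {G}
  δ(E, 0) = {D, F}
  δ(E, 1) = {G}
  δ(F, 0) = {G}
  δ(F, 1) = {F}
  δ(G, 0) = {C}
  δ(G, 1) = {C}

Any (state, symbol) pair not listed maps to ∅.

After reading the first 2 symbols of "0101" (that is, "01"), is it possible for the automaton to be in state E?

Start in {C}.
Read '0': C→{G}; now {G}.
Read '1': G→{C}; now {C}.
State E is not in {C}.

No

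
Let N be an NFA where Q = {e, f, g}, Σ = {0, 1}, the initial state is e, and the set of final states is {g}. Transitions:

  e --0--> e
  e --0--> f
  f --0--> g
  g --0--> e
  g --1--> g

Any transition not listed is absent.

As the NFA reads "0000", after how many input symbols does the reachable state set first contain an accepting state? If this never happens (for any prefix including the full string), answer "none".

Start in {e}.
Read '0': e→{e, f}; now {e, f}.
Read '0': e→{e, f}, f→{g}; now {e, f, g}.
None of the earlier sets intersect F, but {e, f, g} does.

2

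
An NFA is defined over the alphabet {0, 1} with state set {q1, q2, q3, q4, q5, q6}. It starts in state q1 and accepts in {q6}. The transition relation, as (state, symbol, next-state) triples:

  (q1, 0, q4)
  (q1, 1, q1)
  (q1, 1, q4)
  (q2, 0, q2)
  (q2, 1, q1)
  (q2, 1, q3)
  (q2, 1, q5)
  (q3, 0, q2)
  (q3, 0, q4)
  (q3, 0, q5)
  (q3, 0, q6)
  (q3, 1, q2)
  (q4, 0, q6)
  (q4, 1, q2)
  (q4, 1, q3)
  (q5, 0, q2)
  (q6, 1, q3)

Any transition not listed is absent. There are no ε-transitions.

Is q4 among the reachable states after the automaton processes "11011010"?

Yes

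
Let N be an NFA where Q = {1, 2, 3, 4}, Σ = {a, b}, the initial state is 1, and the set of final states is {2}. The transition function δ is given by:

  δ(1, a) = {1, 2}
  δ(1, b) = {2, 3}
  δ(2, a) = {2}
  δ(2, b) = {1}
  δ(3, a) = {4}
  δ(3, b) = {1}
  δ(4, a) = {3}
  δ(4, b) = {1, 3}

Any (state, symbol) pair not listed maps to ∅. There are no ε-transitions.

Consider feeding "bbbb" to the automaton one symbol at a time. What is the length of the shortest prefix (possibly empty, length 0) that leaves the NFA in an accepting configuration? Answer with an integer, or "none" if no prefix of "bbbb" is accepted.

Start in {1}.
Read 'b': {1} → {2, 3}.
None of the earlier sets intersect F, but {2, 3} does.

1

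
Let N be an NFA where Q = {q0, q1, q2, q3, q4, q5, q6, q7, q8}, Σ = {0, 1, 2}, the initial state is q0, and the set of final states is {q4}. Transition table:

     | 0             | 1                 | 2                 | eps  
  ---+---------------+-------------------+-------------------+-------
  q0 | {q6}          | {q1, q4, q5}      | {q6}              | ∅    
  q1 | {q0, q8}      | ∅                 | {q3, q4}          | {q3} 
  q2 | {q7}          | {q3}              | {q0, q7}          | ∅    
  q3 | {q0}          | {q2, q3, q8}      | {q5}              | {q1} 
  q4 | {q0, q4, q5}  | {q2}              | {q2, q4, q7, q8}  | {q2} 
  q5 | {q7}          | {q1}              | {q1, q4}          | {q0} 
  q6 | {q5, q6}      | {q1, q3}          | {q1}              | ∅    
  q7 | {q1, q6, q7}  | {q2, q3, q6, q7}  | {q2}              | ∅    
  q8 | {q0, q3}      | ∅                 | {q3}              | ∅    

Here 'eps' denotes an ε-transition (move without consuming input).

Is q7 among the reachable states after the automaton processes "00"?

No

Start in {q0}.
Read '0': {q0} → {q6}.
Read '0': {q6} → {q0, q5, q6}.
State q7 is not in {q0, q5, q6}.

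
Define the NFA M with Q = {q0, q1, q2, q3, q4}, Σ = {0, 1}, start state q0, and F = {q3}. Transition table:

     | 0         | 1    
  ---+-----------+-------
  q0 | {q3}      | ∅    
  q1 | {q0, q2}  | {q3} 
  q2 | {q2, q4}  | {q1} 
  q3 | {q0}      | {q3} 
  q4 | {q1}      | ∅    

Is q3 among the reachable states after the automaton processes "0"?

Yes

Start in {q0}.
Read '0': q0→{q3}; now {q3}.
State q3 is in {q3}.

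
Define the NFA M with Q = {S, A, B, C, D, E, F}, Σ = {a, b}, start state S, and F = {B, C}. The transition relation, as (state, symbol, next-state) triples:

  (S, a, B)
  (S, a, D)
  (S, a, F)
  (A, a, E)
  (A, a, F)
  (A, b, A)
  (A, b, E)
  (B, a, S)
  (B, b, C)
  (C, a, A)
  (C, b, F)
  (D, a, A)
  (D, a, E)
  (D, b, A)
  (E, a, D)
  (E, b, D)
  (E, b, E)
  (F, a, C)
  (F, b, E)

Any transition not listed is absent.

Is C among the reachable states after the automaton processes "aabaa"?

Yes

Start in {S}.
Read 'a': S→{B, D, F}; now {B, D, F}.
Read 'a': B→{S}, D→{A, E}, F→{C}; now {S, A, C, E}.
Read 'b': S→∅, A→{A, E}, C→{F}, E→{D, E}; now {A, D, E, F}.
Read 'a': A→{E, F}, D→{A, E}, E→{D}, F→{C}; now {A, C, D, E, F}.
Read 'a': A→{E, F}, C→{A}, D→{A, E}, E→{D}, F→{C}; now {A, C, D, E, F}.
State C is in {A, C, D, E, F}.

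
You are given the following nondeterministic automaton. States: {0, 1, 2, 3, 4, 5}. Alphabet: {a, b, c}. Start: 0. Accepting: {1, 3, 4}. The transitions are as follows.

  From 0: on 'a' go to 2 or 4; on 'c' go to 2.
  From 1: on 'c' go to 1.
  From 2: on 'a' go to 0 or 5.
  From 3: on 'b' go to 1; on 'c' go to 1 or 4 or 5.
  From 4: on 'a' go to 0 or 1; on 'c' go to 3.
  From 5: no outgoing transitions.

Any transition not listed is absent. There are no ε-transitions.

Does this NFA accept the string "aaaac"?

Yes

Start in {0}.
Read 'a': {0} → {2, 4}.
Read 'a': {2, 4} → {0, 1, 5}.
Read 'a': {0, 1, 5} → {2, 4}.
Read 'a': {2, 4} → {0, 1, 5}.
Read 'c': {0, 1, 5} → {1, 2}.
The final set {1, 2} contains the accepting state 1.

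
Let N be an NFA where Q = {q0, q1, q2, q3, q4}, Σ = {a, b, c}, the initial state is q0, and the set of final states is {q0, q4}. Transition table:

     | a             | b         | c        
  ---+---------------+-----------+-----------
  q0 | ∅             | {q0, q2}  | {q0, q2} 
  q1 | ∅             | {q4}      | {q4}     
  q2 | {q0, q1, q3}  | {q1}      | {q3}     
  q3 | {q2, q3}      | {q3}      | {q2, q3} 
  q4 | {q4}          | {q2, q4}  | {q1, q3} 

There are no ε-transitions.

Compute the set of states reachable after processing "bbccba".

{q0, q1, q2, q3, q4}

Start in {q0}.
Read 'b': {q0} → {q0, q2}.
Read 'b': {q0, q2} → {q0, q1, q2}.
Read 'c': {q0, q1, q2} → {q0, q2, q3, q4}.
Read 'c': {q0, q2, q3, q4} → {q0, q1, q2, q3}.
Read 'b': {q0, q1, q2, q3} → {q0, q1, q2, q3, q4}.
Read 'a': {q0, q1, q2, q3, q4} → {q0, q1, q2, q3, q4}.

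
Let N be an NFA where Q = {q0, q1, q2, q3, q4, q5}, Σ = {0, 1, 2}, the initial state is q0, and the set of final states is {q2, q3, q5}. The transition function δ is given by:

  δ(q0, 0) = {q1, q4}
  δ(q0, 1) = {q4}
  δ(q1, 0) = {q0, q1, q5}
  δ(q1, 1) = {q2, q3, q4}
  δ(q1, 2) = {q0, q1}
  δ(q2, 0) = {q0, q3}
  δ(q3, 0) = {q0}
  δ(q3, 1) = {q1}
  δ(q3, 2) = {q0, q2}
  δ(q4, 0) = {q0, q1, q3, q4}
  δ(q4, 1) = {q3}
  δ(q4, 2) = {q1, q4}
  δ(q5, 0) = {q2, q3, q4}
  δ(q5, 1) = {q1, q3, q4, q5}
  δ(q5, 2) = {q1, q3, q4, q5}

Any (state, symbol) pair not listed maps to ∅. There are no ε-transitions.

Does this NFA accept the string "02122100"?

Yes

Start in {q0}.
Read '0': {q0} → {q1, q4}.
Read '2': {q1, q4} → {q0, q1, q4}.
Read '1': {q0, q1, q4} → {q2, q3, q4}.
Read '2': {q2, q3, q4} → {q0, q1, q2, q4}.
Read '2': {q0, q1, q2, q4} → {q0, q1, q4}.
Read '1': {q0, q1, q4} → {q2, q3, q4}.
Read '0': {q2, q3, q4} → {q0, q1, q3, q4}.
Read '0': {q0, q1, q3, q4} → {q0, q1, q3, q4, q5}.
The final set {q0, q1, q3, q4, q5} contains the accepting states q3, q5.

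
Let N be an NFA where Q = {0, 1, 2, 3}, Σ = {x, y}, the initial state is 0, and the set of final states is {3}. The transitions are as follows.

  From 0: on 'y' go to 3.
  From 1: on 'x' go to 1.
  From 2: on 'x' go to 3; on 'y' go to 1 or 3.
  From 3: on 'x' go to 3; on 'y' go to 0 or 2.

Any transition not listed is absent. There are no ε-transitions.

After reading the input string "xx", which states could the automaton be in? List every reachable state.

∅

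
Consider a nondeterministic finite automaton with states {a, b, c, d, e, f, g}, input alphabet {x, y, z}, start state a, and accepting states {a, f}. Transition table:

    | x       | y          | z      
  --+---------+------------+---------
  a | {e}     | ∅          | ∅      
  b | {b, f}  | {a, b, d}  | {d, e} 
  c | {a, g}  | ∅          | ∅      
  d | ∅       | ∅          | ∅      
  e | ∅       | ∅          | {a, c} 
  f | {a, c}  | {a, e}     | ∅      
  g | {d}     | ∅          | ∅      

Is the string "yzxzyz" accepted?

No

Start in {a}.
Read 'y': a→∅; now ∅.
The set is empty and remains empty for the remaining 5 symbols.
The final set ∅ contains no accepting state.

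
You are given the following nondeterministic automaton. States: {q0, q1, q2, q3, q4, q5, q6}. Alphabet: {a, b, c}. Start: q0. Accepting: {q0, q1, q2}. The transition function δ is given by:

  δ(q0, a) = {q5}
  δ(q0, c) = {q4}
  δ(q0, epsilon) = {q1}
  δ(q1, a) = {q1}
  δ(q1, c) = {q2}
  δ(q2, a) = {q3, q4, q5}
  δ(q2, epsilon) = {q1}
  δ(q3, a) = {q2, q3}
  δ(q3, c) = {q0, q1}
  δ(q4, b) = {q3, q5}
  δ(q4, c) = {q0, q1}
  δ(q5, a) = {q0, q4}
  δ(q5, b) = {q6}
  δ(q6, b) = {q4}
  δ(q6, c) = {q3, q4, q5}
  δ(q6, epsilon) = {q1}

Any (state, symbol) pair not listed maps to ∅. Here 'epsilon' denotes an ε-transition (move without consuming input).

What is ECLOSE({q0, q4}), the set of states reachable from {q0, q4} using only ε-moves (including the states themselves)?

{q0, q1, q4}

Begin with {q0, q4}.
ε-move q0 → q1; add q1.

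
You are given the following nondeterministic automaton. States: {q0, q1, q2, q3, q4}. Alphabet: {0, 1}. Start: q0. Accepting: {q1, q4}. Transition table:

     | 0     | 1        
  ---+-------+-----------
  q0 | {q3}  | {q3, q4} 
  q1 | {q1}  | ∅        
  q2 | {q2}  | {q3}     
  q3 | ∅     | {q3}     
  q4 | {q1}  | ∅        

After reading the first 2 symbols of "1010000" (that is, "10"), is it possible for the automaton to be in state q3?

Start in {q0}.
Read '1': {q0} → {q3, q4}.
Read '0': {q3, q4} → {q1}.
State q3 is not in {q1}.

No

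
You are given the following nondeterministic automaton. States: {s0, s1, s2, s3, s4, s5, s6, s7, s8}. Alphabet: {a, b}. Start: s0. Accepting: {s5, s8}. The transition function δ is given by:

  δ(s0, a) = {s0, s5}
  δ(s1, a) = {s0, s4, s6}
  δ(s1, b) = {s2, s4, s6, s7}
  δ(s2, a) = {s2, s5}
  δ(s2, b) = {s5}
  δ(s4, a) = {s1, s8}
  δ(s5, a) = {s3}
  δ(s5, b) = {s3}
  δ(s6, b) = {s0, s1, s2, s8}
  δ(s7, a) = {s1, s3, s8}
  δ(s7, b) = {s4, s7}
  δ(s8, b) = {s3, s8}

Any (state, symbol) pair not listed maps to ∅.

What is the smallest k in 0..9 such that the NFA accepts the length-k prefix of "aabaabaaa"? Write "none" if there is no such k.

1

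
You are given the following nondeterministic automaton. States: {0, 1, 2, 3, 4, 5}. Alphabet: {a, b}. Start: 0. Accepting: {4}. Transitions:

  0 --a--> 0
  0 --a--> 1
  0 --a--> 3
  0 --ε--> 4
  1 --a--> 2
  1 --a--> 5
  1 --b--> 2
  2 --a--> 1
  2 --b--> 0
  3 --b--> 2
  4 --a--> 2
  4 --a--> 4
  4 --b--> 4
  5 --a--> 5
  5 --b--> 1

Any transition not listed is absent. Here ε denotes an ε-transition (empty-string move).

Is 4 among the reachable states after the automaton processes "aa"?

Start: ε-closure({0}) = {0, 4}.
Read 'a': {0, 4} → {0, 1, 2, 3, 4}.
Read 'a': {0, 1, 2, 3, 4} → {0, 1, 2, 3, 4, 5}.
State 4 is in {0, 1, 2, 3, 4, 5}.

Yes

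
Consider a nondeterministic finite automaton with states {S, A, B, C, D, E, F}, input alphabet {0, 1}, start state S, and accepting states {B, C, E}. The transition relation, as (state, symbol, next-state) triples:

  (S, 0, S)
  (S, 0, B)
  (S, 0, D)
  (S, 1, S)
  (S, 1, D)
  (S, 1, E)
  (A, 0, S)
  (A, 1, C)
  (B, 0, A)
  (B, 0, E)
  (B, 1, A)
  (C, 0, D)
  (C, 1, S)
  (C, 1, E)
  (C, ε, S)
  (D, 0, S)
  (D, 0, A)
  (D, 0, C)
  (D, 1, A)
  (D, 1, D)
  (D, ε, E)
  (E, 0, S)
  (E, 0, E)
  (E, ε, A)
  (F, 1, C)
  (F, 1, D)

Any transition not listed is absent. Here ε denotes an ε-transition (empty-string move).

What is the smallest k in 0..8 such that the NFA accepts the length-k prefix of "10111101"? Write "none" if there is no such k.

1

Start in {S}.
Read '1': S→{S, D, E}; union {S, D, E}; ε-closure = {S, A, D, E}.
None of the earlier sets intersect F, but {S, A, D, E} does.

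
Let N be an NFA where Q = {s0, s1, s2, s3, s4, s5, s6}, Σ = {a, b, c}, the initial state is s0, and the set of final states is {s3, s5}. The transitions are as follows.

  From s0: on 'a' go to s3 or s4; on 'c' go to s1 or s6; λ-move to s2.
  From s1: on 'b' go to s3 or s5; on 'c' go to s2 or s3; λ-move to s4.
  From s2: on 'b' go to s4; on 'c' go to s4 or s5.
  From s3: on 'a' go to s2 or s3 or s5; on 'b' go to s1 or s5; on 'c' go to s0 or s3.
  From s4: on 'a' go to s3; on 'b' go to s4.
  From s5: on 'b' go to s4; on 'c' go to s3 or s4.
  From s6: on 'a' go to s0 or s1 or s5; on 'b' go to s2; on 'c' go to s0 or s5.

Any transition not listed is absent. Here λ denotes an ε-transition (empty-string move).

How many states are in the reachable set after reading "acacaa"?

Start: ε-closure({s0}) = {s0, s2}.
Read 'a': {s0, s2} → {s3, s4}.
Read 'c': {s3, s4} → {s0, s2, s3}.
Read 'a': {s0, s2, s3} → {s2, s3, s4, s5}.
Read 'c': {s2, s3, s4, s5} → {s0, s2, s3, s4, s5}.
Read 'a': {s0, s2, s3, s4, s5} → {s2, s3, s4, s5}.
Read 'a': {s2, s3, s4, s5} → {s2, s3, s5}.
That set has 3 states.

3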